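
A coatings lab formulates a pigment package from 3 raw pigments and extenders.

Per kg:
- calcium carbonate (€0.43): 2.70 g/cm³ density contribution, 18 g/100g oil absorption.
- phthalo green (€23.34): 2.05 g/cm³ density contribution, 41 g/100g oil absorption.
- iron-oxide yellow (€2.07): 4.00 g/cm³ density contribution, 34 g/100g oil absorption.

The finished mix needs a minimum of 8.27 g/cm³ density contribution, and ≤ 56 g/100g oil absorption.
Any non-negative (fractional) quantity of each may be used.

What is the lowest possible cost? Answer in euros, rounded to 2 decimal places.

€1.32

Set it up as a linear program. Let x1 = kg of calcium carbonate, x2 = kg of phthalo green, x3 = kg of iron-oxide yellow.
Minimise 0.43x1 + 23.34x2 + 2.07x3 s.t.:
  2.7x1 + 2.05x2 + 4x3 ≥ 8.27   (density contribution)
  18x1 + 41x2 + 34x3 ≤ 56   (oil absorption)
  x1, x2, x3 ≥ 0.
The optimal basis is {calcium carbonate}; phthalo green, iron-oxide yellow drop out. Binding constraint: density contribution.
Solving gives x1 = 3.063.
Objective = 0.43·3.063 = 1.3171.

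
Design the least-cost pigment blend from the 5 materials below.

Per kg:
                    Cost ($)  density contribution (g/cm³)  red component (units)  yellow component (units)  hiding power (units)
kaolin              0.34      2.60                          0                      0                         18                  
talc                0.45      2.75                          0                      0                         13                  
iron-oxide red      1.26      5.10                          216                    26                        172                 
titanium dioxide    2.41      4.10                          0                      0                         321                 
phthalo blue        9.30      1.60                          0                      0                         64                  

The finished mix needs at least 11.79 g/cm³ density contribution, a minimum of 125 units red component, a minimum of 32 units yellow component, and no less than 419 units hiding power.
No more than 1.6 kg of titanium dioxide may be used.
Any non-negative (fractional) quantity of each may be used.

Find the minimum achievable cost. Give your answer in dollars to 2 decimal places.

Set it up as a linear program. Let x1 = kg of kaolin, x2 = kg of talc, x3 = kg of iron-oxide red, x4 = kg of titanium dioxide, x5 = kg of phthalo blue.
Minimize 0.34x1 + 0.45x2 + 1.26x3 + 2.41x4 + 9.3x5 s.t.:
  2.6x1 + 2.75x2 + 5.1x3 + 4.1x4 + 1.6x5 ≥ 11.79   (density contribution)
  216x3 ≥ 125   (red component)
  26x3 ≥ 32   (yellow component)
  18x1 + 13x2 + 172x3 + 321x4 + 64x5 ≥ 419   (hiding power)
  x4 ≤ 1.6
  x1, x2, x3, x4, x5 ≥ 0.
The optimal basis is {iron-oxide red}; kaolin, talc, titanium dioxide, phthalo blue drop out. Binding constraint: hiding power.
So iron-oxide red = 2.436 kg.
Total cost: 1.26·2.436 = 3.0694.

$3.07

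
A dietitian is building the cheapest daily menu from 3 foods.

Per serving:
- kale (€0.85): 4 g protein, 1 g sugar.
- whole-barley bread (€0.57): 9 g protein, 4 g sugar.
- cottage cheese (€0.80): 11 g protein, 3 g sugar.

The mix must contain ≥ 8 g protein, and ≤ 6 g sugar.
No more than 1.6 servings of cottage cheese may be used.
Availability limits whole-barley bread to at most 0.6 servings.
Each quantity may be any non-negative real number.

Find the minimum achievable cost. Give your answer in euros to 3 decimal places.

Let x1 = servings of kale, x2 = servings of whole-barley bread, x3 = servings of cottage cheese.
min 0.85x1 + 0.57x2 + 0.8x3 subject to:
  4x1 + 9x2 + 11x3 ≥ 8   (protein)
  1x1 + 4x2 + 3x3 ≤ 6   (sugar)
  x3 ≤ 1.6
  x2 ≤ 0.6
  x1, x2, x3 ≥ 0.
The minimum-cost mix takes nothing from kale — only whole-barley bread, cottage cheese. Binding constraints: protein and the whole-barley bread cap.
So whole-barley bread = 0.6 servings, cottage cheese = 0.2364 servings.
Objective = 0.57·0.6 + 0.8·0.2364 = 0.53112.

€0.531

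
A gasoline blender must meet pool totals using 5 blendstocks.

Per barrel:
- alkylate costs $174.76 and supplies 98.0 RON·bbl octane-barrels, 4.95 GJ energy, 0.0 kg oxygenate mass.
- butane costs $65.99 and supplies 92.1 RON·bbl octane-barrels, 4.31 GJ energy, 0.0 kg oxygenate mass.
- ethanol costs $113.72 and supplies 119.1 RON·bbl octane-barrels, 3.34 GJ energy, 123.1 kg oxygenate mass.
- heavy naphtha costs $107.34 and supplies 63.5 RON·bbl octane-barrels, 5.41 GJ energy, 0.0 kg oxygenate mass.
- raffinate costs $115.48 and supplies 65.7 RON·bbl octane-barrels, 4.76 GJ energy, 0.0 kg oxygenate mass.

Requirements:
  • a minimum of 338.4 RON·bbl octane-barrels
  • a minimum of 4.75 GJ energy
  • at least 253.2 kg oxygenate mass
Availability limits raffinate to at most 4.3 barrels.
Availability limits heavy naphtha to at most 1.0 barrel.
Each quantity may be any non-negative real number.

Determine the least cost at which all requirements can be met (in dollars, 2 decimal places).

Treat it as an LP. Let x1 = barrels of alkylate, x2 = barrels of butane, x3 = barrels of ethanol, x4 = barrels of heavy naphtha, x5 = barrels of raffinate.
Minimize 174.76x1 + 65.99x2 + 113.72x3 + 107.34x4 + 115.48x5 with:
  98x1 + 92.1x2 + 119.1x3 + 63.5x4 + 65.7x5 ≥ 338.4   (octane-barrels)
  4.95x1 + 4.31x2 + 3.34x3 + 5.41x4 + 4.76x5 ≥ 4.75   (energy)
  123.1x3 ≥ 253.2   (oxygenate mass)
  x5 ≤ 4.3
  x4 ≤ 1
  x1, x2, x3, x4, x5 ≥ 0.
The optimal basis is {butane, ethanol}; alkylate, heavy naphtha, raffinate drop out. There the octane-barrels and oxygenate mass constraints are tight.
Solving gives x2 = 1.0144, x3 = 2.0569.
Objective = 65.99·1.0144 + 113.72·2.0569 = 300.8509.

$300.85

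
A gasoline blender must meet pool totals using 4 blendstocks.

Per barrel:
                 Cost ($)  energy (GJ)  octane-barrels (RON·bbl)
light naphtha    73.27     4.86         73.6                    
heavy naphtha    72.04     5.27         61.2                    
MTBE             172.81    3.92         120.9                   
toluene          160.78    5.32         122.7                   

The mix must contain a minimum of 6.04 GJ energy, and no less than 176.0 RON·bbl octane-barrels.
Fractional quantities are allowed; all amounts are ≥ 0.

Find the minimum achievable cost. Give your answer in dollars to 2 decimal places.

Treat it as an LP. Let x1 = barrels of light naphtha, x2 = barrels of heavy naphtha, x3 = barrels of MTBE, x4 = barrels of toluene.
min 73.27x1 + 72.04x2 + 172.81x3 + 160.78x4 with:
  4.86x1 + 5.27x2 + 3.92x3 + 5.32x4 ≥ 6.04   (energy)
  73.6x1 + 61.2x2 + 120.9x3 + 122.7x4 ≥ 176   (octane-barrels)
  x1, x2, x3, x4 ≥ 0.
The optimal basis is {light naphtha}; heavy naphtha, MTBE, toluene drop out. The octane-barrels requirement is met with equality.
So light naphtha = 2.3913 barrels.
Cost = 73.27·2.3913 = 175.2106.

$175.21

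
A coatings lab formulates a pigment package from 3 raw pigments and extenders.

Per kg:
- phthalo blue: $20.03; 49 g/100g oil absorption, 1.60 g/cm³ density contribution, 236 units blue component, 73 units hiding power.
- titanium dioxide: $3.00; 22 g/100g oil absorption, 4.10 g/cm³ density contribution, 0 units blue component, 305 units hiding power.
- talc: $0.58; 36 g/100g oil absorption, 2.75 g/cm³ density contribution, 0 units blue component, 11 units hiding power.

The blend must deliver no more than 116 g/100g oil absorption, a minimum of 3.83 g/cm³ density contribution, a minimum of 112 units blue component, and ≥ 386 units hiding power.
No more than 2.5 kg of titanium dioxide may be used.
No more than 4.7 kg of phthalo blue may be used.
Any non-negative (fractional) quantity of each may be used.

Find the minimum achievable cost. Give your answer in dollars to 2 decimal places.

Let x1 = kg of phthalo blue, x2 = kg of titanium dioxide, x3 = kg of talc.
Minimise 20.03x1 + 3x2 + 0.58x3 s.t.:
  49x1 + 22x2 + 36x3 ≤ 116   (oil absorption)
  1.6x1 + 4.1x2 + 2.75x3 ≥ 3.83   (density contribution)
  236x1 ≥ 112   (blue component)
  73x1 + 305x2 + 11x3 ≥ 386   (hiding power)
  x2 ≤ 2.5
  x1 ≤ 4.7
  x1, x2, x3 ≥ 0.
The optimal basis is {phthalo blue, titanium dioxide}; talc drops out. There the blue component and hiding power constraints are tight.
Optimal quantities: phthalo blue = 0.4746 kg, titanium dioxide = 1.152 kg.
Cost = 20.03·0.4746 + 3·1.152 = 12.9622.

$12.96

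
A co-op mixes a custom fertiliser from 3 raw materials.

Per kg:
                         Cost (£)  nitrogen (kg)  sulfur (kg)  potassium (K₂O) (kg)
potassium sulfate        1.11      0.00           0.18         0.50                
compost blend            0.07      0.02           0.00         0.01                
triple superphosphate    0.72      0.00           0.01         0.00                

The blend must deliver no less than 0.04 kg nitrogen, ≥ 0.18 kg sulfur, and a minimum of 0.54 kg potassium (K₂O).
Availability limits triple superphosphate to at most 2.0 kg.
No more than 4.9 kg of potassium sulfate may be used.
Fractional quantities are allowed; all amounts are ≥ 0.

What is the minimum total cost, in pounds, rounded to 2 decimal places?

£1.29

Let x1 = kg of potassium sulfate, x2 = kg of compost blend, x3 = kg of triple superphosphate.
min 1.11x1 + 0.07x2 + 0.72x3 with:
  0.02x2 ≥ 0.04   (nitrogen)
  0.18x1 + 0.01x3 ≥ 0.18   (sulfur)
  0.5x1 + 0.01x2 ≥ 0.54   (potassium (K₂O))
  x3 ≤ 2
  x1 ≤ 4.9
  x1, x2, x3 ≥ 0.
The cheapest feasible vertex uses only potassium sulfate, compost blend; triple superphosphate is not used. Binding constraints: nitrogen and potassium (K₂O).
Optimal quantities: potassium sulfate = 1.04 kg, compost blend = 2 kg.
Total cost: 1.11·1.04 + 0.07·2 = 1.2944.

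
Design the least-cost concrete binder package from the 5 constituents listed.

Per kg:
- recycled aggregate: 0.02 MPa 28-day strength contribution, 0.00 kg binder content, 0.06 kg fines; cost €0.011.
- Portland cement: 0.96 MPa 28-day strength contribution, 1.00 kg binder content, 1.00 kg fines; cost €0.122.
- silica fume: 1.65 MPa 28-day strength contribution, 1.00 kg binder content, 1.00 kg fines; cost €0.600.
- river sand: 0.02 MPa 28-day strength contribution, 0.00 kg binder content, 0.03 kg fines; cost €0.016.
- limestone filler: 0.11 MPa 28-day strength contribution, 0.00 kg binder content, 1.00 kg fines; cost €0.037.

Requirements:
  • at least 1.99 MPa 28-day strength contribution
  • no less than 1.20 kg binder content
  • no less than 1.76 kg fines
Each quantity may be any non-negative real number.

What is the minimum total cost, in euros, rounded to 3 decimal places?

Treat it as an LP. Let x1 = kg of recycled aggregate, x2 = kg of Portland cement, x3 = kg of silica fume, x4 = kg of river sand, x5 = kg of limestone filler.
Minimize 0.011x1 + 0.122x2 + 0.6x3 + 0.016x4 + 0.037x5 with:
  0.02x1 + 0.96x2 + 1.65x3 + 0.02x4 + 0.11x5 ≥ 1.99   (28-day strength contribution)
  1x2 + 1x3 ≥ 1.2   (binder content)
  0.06x1 + 1x2 + 1x3 + 0.03x4 + 1x5 ≥ 1.76   (fines)
  x1, x2, x3, x4, x5 ≥ 0.
The cheapest feasible vertex uses only Portland cement; recycled aggregate, silica fume, river sand, limestone filler are not used. There the 28-day strength contribution constraint is tight.
Optimal quantities: Portland cement = 2.073 kg.
Objective = 0.122·2.073 = 0.25291.

€0.253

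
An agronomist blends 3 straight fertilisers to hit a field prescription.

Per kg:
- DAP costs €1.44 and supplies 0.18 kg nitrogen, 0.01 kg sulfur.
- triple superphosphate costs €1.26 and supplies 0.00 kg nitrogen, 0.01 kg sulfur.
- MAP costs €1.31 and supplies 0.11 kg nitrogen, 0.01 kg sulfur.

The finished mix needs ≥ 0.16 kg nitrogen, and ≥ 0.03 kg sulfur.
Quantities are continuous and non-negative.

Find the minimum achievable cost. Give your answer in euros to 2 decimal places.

€3.85

Set it up as a linear program. Let x1 = kg of DAP, x2 = kg of triple superphosphate, x3 = kg of MAP.
Minimize 1.44x1 + 1.26x2 + 1.31x3 subject to:
  0.18x1 + 0.11x3 ≥ 0.16   (nitrogen)
  0.01x1 + 0.01x2 + 0.01x3 ≥ 0.03   (sulfur)
  x1, x2, x3 ≥ 0.
The cheapest feasible vertex uses only triple superphosphate, MAP; DAP is not used. There the nitrogen and sulfur constraints are tight.
That vertex is x2 = 1.545, x3 = 1.455.
Cost = 1.26·1.545 + 1.31·1.455 = 3.8528.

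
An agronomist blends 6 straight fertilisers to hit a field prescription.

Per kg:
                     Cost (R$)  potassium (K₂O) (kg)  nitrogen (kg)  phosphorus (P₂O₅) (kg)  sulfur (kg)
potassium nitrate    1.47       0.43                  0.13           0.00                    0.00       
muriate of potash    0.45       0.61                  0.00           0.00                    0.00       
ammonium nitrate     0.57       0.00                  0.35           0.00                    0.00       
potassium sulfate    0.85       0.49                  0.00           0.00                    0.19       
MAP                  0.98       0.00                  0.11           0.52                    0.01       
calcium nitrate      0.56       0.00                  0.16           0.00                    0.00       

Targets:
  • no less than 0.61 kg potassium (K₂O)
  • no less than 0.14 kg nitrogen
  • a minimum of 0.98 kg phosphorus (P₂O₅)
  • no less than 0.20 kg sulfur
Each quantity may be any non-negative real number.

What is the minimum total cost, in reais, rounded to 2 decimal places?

Let x1 = kg of potassium nitrate, x2 = kg of muriate of potash, x3 = kg of ammonium nitrate, x4 = kg of potassium sulfate, x5 = kg of MAP, x6 = kg of calcium nitrate.
min 1.47x1 + 0.45x2 + 0.57x3 + 0.85x4 + 0.98x5 + 0.56x6 with:
  0.43x1 + 0.61x2 + 0.49x4 ≥ 0.61   (potassium (K₂O))
  0.13x1 + 0.35x3 + 0.11x5 + 0.16x6 ≥ 0.14   (nitrogen)
  0.52x5 ≥ 0.98   (phosphorus (P₂O₅))
  0.19x4 + 0.01x5 ≥ 0.2   (sulfur)
  x1, x2, x3, x4, x5, x6 ≥ 0.
The optimal basis is {muriate of potash, potassium sulfate, MAP}; potassium nitrate, ammonium nitrate, calcium nitrate drop out. The potassium (K₂O), phosphorus (P₂O₅), sulfur requirements are met with equality.
So muriate of potash = 0.2341 kg, potassium sulfate = 0.9534 kg, MAP = 1.885 kg.
Objective = 0.45·0.2341 + 0.85·0.9534 + 0.98·1.885 = 2.7630.

R$2.76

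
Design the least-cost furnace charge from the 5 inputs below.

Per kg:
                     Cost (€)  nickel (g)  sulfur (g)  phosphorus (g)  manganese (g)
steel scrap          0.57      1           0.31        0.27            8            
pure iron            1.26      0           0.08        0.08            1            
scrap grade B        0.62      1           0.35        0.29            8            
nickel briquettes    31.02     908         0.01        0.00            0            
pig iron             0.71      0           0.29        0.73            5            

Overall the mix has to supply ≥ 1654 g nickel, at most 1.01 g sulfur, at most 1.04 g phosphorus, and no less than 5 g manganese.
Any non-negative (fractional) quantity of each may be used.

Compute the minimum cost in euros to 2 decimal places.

Let x1 = kg of steel scrap, x2 = kg of pure iron, x3 = kg of scrap grade B, x4 = kg of nickel briquettes, x5 = kg of pig iron.
Minimise 0.57x1 + 1.26x2 + 0.62x3 + 31.02x4 + 0.71x5 subject to:
  1x1 + 1x3 + 908x4 ≥ 1654   (nickel)
  0.31x1 + 0.08x2 + 0.35x3 + 0.01x4 + 0.29x5 ≤ 1.01   (sulfur)
  0.27x1 + 0.08x2 + 0.29x3 + 0.73x5 ≤ 1.04   (phosphorus)
  8x1 + 1x2 + 8x3 + 5x5 ≥ 5   (manganese)
  x1, x2, x3, x4, x5 ≥ 0.
The cheapest feasible vertex uses only steel scrap, nickel briquettes; pure iron, scrap grade B, pig iron are not used. Binding constraints: nickel and manganese.
Solving gives x1 = 0.625, x4 = 1.821.
Cost = 0.57·0.625 + 31.02·1.821 = 56.8437.

€56.84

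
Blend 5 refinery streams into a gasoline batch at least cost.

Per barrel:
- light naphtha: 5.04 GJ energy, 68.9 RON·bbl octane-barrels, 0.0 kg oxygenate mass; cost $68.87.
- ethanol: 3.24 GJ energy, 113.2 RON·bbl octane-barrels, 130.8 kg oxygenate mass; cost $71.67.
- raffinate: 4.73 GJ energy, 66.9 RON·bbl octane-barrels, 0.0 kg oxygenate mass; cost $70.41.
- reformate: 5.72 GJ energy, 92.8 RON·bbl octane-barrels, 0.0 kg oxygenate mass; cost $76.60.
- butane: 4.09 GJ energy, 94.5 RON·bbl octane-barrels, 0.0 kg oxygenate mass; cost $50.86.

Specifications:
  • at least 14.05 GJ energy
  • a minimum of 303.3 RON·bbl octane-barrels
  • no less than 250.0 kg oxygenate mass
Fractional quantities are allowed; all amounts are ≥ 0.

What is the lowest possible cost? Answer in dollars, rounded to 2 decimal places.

$234.69

Set it up as a linear program. Let x1 = barrels of light naphtha, x2 = barrels of ethanol, x3 = barrels of raffinate, x4 = barrels of reformate, x5 = barrels of butane.
Minimize 68.87x1 + 71.67x2 + 70.41x3 + 76.6x4 + 50.86x5 s.t.:
  5.04x1 + 3.24x2 + 4.73x3 + 5.72x4 + 4.09x5 ≥ 14.05   (energy)
  68.9x1 + 113.2x2 + 66.9x3 + 92.8x4 + 94.5x5 ≥ 303.3   (octane-barrels)
  130.8x2 ≥ 250   (oxygenate mass)
  x1, x2, x3, x4, x5 ≥ 0.
The minimum-cost mix takes nothing from light naphtha, raffinate, reformate — only ethanol, butane. The energy and oxygenate mass requirements are met with equality.
That vertex is x2 = 1.9113, x5 = 1.9211.
Objective = 71.67·1.9113 + 50.86·1.9211 = 234.6900.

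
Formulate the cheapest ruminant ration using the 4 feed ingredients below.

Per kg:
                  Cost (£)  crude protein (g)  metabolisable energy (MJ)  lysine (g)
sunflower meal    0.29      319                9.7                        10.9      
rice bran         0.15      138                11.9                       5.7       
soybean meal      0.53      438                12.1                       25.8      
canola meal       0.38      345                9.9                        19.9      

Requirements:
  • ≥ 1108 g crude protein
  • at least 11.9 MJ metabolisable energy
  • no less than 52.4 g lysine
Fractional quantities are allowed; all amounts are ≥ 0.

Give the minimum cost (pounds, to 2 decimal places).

£1.13

Let x1 = kg of sunflower meal, x2 = kg of rice bran, x3 = kg of soybean meal, x4 = kg of canola meal.
min 0.29x1 + 0.15x2 + 0.53x3 + 0.38x4 s.t.:
  319x1 + 138x2 + 438x3 + 345x4 ≥ 1108   (crude protein)
  9.7x1 + 11.9x2 + 12.1x3 + 9.9x4 ≥ 11.9   (metabolisable energy)
  10.9x1 + 5.7x2 + 25.8x3 + 19.9x4 ≥ 52.4   (lysine)
  x1, x2, x3, x4 ≥ 0.
At the optimum only sunflower meal, canola meal are positive (rice bran, soybean meal = 0). Binding constraints: crude protein and lysine.
Optimal quantities: sunflower meal = 1.535 kg, canola meal = 1.793 kg.
Total cost: 0.29·1.535 + 0.38·1.793 = 1.1265.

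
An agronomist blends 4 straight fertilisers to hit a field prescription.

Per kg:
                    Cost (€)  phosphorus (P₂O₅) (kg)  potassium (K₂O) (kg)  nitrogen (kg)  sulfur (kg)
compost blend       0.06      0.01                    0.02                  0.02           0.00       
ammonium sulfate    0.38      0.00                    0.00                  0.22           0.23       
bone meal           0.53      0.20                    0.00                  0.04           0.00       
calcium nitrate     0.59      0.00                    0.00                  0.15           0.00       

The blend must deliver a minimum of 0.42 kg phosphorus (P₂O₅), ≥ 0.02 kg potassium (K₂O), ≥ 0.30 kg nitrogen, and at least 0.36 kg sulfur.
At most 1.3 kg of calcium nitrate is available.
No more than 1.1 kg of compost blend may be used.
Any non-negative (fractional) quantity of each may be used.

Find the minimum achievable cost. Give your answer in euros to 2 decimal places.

Treat it as an LP. Let x1 = kg of compost blend, x2 = kg of ammonium sulfate, x3 = kg of bone meal, x4 = kg of calcium nitrate.
min 0.06x1 + 0.38x2 + 0.53x3 + 0.59x4 with:
  0.01x1 + 0.2x3 ≥ 0.42   (phosphorus (P₂O₅))
  0.02x1 ≥ 0.02   (potassium (K₂O))
  0.02x1 + 0.22x2 + 0.04x3 + 0.15x4 ≥ 0.3   (nitrogen)
  0.23x2 ≥ 0.36   (sulfur)
  x4 ≤ 1.3
  x1 ≤ 1.1
  x1, x2, x3, x4 ≥ 0.
The minimum-cost mix takes nothing from calcium nitrate — only compost blend, ammonium sulfate, bone meal. There the phosphorus (P₂O₅), potassium (K₂O), sulfur constraints are tight.
That vertex is x1 = 1, x2 = 1.565, x3 = 2.05.
Total cost: 0.06·1 + 0.38·1.565 + 0.53·2.05 = 1.7412.

€1.74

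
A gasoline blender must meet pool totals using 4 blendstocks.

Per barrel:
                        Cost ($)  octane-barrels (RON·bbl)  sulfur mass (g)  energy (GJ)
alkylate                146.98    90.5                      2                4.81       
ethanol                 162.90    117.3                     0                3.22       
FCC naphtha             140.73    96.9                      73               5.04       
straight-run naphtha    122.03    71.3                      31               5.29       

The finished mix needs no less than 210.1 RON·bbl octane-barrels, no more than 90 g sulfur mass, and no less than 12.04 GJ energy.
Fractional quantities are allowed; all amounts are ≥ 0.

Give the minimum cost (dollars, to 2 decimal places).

$328.69

Treat it as an LP. Let x1 = barrels of alkylate, x2 = barrels of ethanol, x3 = barrels of FCC naphtha, x4 = barrels of straight-run naphtha.
Minimise 146.98x1 + 162.9x2 + 140.73x3 + 122.03x4 s.t.:
  90.5x1 + 117.3x2 + 96.9x3 + 71.3x4 ≥ 210.1   (octane-barrels)
  2x1 + 73x3 + 31x4 ≤ 90   (sulfur mass)
  4.81x1 + 3.22x2 + 5.04x3 + 5.29x4 ≥ 12.04   (energy)
  x1, x2, x3, x4 ≥ 0.
The optimal basis is {ethanol, FCC naphtha, straight-run naphtha}; alkylate drops out. There the octane-barrels, sulfur mass, energy constraints are tight.
Optimal quantities: ethanol = 0.40314 barrels, FCC naphtha = 0.62237 barrels, straight-run naphtha = 1.4376 barrels.
Cost = 162.9·0.40314 + 140.73·0.62237 + 122.03·1.4376 = 328.6880.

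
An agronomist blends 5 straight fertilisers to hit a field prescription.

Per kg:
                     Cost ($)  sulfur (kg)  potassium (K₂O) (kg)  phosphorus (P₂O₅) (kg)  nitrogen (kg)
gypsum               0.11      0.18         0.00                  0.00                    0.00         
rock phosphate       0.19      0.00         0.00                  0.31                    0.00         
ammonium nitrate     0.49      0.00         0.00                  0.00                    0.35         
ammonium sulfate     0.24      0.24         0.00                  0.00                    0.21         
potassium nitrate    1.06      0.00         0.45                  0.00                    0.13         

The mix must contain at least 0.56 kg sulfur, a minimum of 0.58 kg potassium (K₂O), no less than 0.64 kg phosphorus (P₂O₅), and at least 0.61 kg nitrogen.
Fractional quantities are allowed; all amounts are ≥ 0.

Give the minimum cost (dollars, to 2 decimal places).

$2.30

Let x1 = kg of gypsum, x2 = kg of rock phosphate, x3 = kg of ammonium nitrate, x4 = kg of ammonium sulfate, x5 = kg of potassium nitrate.
min 0.11x1 + 0.19x2 + 0.49x3 + 0.24x4 + 1.06x5 subject to:
  0.18x1 + 0.24x4 ≥ 0.56   (sulfur)
  0.45x5 ≥ 0.58   (potassium (K₂O))
  0.31x2 ≥ 0.64   (phosphorus (P₂O₅))
  0.35x3 + 0.21x4 + 0.13x5 ≥ 0.61   (nitrogen)
  x1, x2, x3, x4, x5 ≥ 0.
The cheapest feasible vertex uses only gypsum, rock phosphate, ammonium sulfate, potassium nitrate; ammonium nitrate is not used. There the sulfur, potassium (K₂O), phosphorus (P₂O₅), nitrogen constraints are tight.
Solving gives x1 = 0.3019, x2 = 2.065, x4 = 2.107, x5 = 1.289.
Hence cost = 0.11·0.3019 + 0.19·2.065 + 0.24·2.107 + 1.06·1.289 = $2.2976.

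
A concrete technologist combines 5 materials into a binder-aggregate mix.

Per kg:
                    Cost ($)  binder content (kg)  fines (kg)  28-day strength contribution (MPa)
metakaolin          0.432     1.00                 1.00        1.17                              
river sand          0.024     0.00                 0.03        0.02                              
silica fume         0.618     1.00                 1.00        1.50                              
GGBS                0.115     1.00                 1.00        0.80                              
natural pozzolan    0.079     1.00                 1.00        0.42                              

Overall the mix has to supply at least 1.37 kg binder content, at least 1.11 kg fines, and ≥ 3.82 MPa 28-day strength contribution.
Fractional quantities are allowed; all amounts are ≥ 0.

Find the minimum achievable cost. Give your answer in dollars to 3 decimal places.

$0.549

Let x1 = kg of metakaolin, x2 = kg of river sand, x3 = kg of silica fume, x4 = kg of GGBS, x5 = kg of natural pozzolan.
Minimize 0.432x1 + 0.024x2 + 0.618x3 + 0.115x4 + 0.079x5 subject to:
  1x1 + 1x3 + 1x4 + 1x5 ≥ 1.37   (binder content)
  1x1 + 0.03x2 + 1x3 + 1x4 + 1x5 ≥ 1.11   (fines)
  1.17x1 + 0.02x2 + 1.5x3 + 0.8x4 + 0.42x5 ≥ 3.82   (28-day strength contribution)
  x1, x2, x3, x4, x5 ≥ 0.
At the optimum only GGBS is positive (metakaolin, river sand, silica fume, natural pozzolan = 0). The 28-day strength contribution requirement is met with equality.
So GGBS = 4.775 kg.
Hence cost = 0.115·4.775 = $0.54913.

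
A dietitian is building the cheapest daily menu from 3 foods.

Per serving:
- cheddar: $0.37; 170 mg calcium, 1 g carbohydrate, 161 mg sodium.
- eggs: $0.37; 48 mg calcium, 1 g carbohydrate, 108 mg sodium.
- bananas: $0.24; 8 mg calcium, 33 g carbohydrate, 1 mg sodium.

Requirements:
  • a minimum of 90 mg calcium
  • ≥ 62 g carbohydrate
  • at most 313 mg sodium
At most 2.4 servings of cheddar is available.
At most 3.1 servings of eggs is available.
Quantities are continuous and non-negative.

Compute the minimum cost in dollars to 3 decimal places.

$0.611

Set it up as a linear program. Let x1 = servings of cheddar, x2 = servings of eggs, x3 = servings of bananas.
Minimise 0.37x1 + 0.37x2 + 0.24x3 subject to:
  170x1 + 48x2 + 8x3 ≥ 90   (calcium)
  1x1 + 1x2 + 33x3 ≥ 62   (carbohydrate)
  161x1 + 108x2 + 1x3 ≤ 313   (sodium)
  x1 ≤ 2.4
  x2 ≤ 3.1
  x1, x2, x3 ≥ 0.
The minimum-cost mix takes nothing from eggs — only cheddar, bananas. Binding constraints: calcium and carbohydrate.
Optimal quantities: cheddar = 0.4416 servings, bananas = 1.865 servings.
Total cost: 0.37·0.4416 + 0.24·1.865 = 0.61099.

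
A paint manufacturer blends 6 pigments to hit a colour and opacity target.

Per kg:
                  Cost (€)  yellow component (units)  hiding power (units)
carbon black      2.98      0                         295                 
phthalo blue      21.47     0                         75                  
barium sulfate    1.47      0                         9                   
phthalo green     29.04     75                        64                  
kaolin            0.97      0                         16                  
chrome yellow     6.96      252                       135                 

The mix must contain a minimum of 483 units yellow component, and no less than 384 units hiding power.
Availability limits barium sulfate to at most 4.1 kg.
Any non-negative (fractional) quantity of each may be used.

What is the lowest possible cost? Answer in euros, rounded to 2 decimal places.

€14.61

Treat it as an LP. Let x1 = kg of carbon black, x2 = kg of phthalo blue, x3 = kg of barium sulfate, x4 = kg of phthalo green, x5 = kg of kaolin, x6 = kg of chrome yellow.
Minimize 2.98x1 + 21.47x2 + 1.47x3 + 29.04x4 + 0.97x5 + 6.96x6 s.t.:
  75x4 + 252x6 ≥ 483   (yellow component)
  295x1 + 75x2 + 9x3 + 64x4 + 16x5 + 135x6 ≥ 384   (hiding power)
  x3 ≤ 4.1
  x1, x2, x3, x4, x5, x6 ≥ 0.
At the optimum only carbon black, chrome yellow are positive (phthalo blue, barium sulfate, phthalo green, kaolin = 0). Binding constraints: yellow component and hiding power.
So carbon black = 0.4246 kg, chrome yellow = 1.917 kg.
Cost = 2.98·0.4246 + 6.96·1.917 = 14.6076.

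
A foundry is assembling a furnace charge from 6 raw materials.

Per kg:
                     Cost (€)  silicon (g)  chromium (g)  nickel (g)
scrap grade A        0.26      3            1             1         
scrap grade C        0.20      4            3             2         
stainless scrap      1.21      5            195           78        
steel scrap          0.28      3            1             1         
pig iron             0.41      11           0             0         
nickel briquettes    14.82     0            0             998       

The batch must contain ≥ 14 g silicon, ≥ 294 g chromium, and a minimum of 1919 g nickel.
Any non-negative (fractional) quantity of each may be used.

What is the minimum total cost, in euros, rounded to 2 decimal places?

€28.64

Let x1 = kg of scrap grade A, x2 = kg of scrap grade C, x3 = kg of stainless scrap, x4 = kg of steel scrap, x5 = kg of pig iron, x6 = kg of nickel briquettes.
Minimise 0.26x1 + 0.2x2 + 1.21x3 + 0.28x4 + 0.41x5 + 14.82x6 subject to:
  3x1 + 4x2 + 5x3 + 3x4 + 11x5 ≥ 14   (silicon)
  1x1 + 3x2 + 195x3 + 1x4 ≥ 294   (chromium)
  1x1 + 2x2 + 78x3 + 1x4 + 998x6 ≥ 1919   (nickel)
  x1, x2, x3, x4, x5, x6 ≥ 0.
The cheapest feasible vertex uses only stainless scrap, nickel briquettes; scrap grade A, scrap grade C, steel scrap, pig iron are not used. Binding constraints: silicon and nickel.
So stainless scrap = 2.8 kg, nickel briquettes = 1.704 kg.
Objective = 1.21·2.8 + 14.82·1.704 = 28.6413.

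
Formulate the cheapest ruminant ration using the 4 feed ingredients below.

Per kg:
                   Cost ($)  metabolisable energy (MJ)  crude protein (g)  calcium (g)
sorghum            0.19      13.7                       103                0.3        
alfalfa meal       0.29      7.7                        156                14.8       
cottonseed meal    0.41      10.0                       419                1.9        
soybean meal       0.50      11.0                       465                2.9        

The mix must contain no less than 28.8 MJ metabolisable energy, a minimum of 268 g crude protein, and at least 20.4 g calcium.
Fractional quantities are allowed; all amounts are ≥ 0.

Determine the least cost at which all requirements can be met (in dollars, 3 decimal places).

$0.647

This is a linear program. Let x1 = kg of sorghum, x2 = kg of alfalfa meal, x3 = kg of cottonseed meal, x4 = kg of soybean meal.
Minimise 0.19x1 + 0.29x2 + 0.41x3 + 0.5x4 with:
  13.7x1 + 7.7x2 + 10x3 + 11x4 ≥ 28.8   (metabolisable energy)
  103x1 + 156x2 + 419x3 + 465x4 ≥ 268   (crude protein)
  0.3x1 + 14.8x2 + 1.9x3 + 2.9x4 ≥ 20.4   (calcium)
  x1, x2, x3, x4 ≥ 0.
The optimal basis is {sorghum, alfalfa meal}; cottonseed meal, soybean meal drop out. The metabolisable energy and calcium requirements are met with equality.
So sorghum = 1.343 kg, alfalfa meal = 1.351 kg.
Total cost: 0.19·1.343 + 0.29·1.351 = 0.64696.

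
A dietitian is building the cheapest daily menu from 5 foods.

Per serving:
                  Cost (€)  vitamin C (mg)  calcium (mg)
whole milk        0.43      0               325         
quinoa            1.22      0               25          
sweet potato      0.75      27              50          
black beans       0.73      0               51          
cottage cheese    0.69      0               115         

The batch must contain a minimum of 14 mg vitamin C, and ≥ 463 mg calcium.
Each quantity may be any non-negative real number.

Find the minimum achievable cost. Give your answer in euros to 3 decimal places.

€0.967

This is a linear program. Let x1 = servings of whole milk, x2 = servings of quinoa, x3 = servings of sweet potato, x4 = servings of black beans, x5 = servings of cottage cheese.
min 0.43x1 + 1.22x2 + 0.75x3 + 0.73x4 + 0.69x5 subject to:
  27x3 ≥ 14   (vitamin C)
  325x1 + 25x2 + 50x3 + 51x4 + 115x5 ≥ 463   (calcium)
  x1, x2, x3, x4, x5 ≥ 0.
The optimal basis is {whole milk, sweet potato}; quinoa, black beans, cottage cheese drop out. Binding constraints: vitamin C and calcium.
Solving gives x1 = 1.345, x3 = 0.5185.
Objective = 0.43·1.345 + 0.75·0.5185 = 0.96723.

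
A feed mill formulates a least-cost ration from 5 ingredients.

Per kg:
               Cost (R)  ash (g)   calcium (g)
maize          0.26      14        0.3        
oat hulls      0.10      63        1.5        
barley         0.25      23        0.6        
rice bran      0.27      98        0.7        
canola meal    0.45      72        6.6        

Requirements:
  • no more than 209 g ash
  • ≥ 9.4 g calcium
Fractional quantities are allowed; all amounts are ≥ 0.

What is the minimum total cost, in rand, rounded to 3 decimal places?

R0.636

Set it up as a linear program. Let x1 = kg of maize, x2 = kg of oat hulls, x3 = kg of barley, x4 = kg of rice bran, x5 = kg of canola meal.
Minimize 0.26x1 + 0.1x2 + 0.25x3 + 0.27x4 + 0.45x5 subject to:
  14x1 + 63x2 + 23x3 + 98x4 + 72x5 ≤ 209   (ash)
  0.3x1 + 1.5x2 + 0.6x3 + 0.7x4 + 6.6x5 ≥ 9.4   (calcium)
  x1, x2, x3, x4, x5 ≥ 0.
The optimal basis is {oat hulls, canola meal}; maize, barley, rice bran drop out. Binding constraints: ash and calcium.
Solving gives x2 = 2.283, x5 = 0.9055.
Objective = 0.1·2.283 + 0.45·0.9055 = 0.63578.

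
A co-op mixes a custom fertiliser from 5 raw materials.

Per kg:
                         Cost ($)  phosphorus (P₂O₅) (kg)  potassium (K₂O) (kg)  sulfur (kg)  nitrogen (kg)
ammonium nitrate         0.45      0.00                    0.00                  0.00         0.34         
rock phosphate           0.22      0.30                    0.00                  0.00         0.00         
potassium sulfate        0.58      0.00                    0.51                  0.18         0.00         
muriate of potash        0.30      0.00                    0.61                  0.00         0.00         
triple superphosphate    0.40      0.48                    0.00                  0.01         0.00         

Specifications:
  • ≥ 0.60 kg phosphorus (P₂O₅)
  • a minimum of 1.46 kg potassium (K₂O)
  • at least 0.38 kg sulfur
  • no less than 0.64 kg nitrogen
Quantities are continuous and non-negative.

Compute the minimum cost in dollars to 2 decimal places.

$2.70

This is a linear program. Let x1 = kg of ammonium nitrate, x2 = kg of rock phosphate, x3 = kg of potassium sulfate, x4 = kg of muriate of potash, x5 = kg of triple superphosphate.
Minimise 0.45x1 + 0.22x2 + 0.58x3 + 0.3x4 + 0.4x5 subject to:
  0.3x2 + 0.48x5 ≥ 0.6   (phosphorus (P₂O₅))
  0.51x3 + 0.61x4 ≥ 1.46   (potassium (K₂O))
  0.18x3 + 0.01x5 ≥ 0.38   (sulfur)
  0.34x1 ≥ 0.64   (nitrogen)
  x1, x2, x3, x4, x5 ≥ 0.
At the optimum only ammonium nitrate, rock phosphate, potassium sulfate, muriate of potash are positive (triple superphosphate = 0). The phosphorus (P₂O₅), potassium (K₂O), sulfur, nitrogen requirements are met with equality.
That vertex is x1 = 1.882, x2 = 2, x3 = 2.111, x4 = 0.6284.
Objective = 0.45·1.882 + 0.22·2 + 0.58·2.111 + 0.3·0.6284 = 2.6998.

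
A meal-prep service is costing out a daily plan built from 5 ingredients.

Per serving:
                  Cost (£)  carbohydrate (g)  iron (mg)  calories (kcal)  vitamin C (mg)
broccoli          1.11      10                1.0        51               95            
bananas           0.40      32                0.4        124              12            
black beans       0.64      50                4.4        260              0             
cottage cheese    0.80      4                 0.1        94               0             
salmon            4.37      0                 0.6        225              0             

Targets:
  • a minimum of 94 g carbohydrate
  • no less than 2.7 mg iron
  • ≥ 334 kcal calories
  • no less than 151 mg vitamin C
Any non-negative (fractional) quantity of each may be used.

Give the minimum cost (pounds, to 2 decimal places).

£2.45

Let x1 = servings of broccoli, x2 = servings of bananas, x3 = servings of black beans, x4 = servings of cottage cheese, x5 = servings of salmon.
min 1.11x1 + 0.4x2 + 0.64x3 + 0.8x4 + 4.37x5 with:
  10x1 + 32x2 + 50x3 + 4x4 ≥ 94   (carbohydrate)
  1x1 + 0.4x2 + 4.4x3 + 0.1x4 + 0.6x5 ≥ 2.7   (iron)
  51x1 + 124x2 + 260x3 + 94x4 + 225x5 ≥ 334   (calories)
  95x1 + 12x2 ≥ 151   (vitamin C)
  x1, x2, x3, x4, x5 ≥ 0.
The optimal basis is {broccoli, bananas, black beans}; cottage cheese, salmon drop out. There the carbohydrate, iron, vitamin C constraints are tight.
Solving gives x1 = 1.29, x2 = 2.37, x3 = 0.105.
Cost = 1.11·1.29 + 0.4·2.37 + 0.64·0.105 = 2.4471.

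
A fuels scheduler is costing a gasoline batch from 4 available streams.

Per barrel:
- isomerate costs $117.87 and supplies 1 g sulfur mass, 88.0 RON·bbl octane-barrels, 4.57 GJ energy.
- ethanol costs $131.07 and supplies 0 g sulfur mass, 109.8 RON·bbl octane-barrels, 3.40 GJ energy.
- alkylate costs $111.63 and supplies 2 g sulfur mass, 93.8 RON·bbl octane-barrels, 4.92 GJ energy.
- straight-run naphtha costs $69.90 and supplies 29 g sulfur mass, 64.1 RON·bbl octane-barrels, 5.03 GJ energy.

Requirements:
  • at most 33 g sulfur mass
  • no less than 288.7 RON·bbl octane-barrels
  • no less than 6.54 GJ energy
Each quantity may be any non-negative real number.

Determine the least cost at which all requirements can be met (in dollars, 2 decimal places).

Treat it as an LP. Let x1 = barrels of isomerate, x2 = barrels of ethanol, x3 = barrels of alkylate, x4 = barrels of straight-run naphtha.
Minimise 117.87x1 + 131.07x2 + 111.63x3 + 69.9x4 with:
  1x1 + 2x3 + 29x4 ≤ 33   (sulfur mass)
  88x1 + 109.8x2 + 93.8x3 + 64.1x4 ≥ 288.7   (octane-barrels)
  4.57x1 + 3.4x2 + 4.92x3 + 5.03x4 ≥ 6.54   (energy)
  x1, x2, x3, x4 ≥ 0.
The cheapest feasible vertex uses only ethanol, straight-run naphtha; isomerate, alkylate are not used. There the sulfur mass and octane-barrels constraints are tight.
Solving gives x2 = 1.965, x4 = 1.138.
Total cost: 131.07·1.965 + 69.9·1.138 = 337.0988.

$337.10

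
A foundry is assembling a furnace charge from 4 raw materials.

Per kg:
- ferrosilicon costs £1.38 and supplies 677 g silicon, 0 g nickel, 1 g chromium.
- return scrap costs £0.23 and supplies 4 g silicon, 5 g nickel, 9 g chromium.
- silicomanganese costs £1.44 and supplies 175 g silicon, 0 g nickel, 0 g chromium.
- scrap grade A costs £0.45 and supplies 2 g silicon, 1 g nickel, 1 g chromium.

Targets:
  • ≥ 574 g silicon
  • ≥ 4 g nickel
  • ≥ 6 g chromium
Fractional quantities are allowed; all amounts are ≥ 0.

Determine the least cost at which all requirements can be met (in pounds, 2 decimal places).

£1.35

This is a linear program. Let x1 = kg of ferrosilicon, x2 = kg of return scrap, x3 = kg of silicomanganese, x4 = kg of scrap grade A.
min 1.38x1 + 0.23x2 + 1.44x3 + 0.45x4 subject to:
  677x1 + 4x2 + 175x3 + 2x4 ≥ 574   (silicon)
  5x2 + 1x4 ≥ 4   (nickel)
  1x1 + 9x2 + 1x4 ≥ 6   (chromium)
  x1, x2, x3, x4 ≥ 0.
At the optimum only ferrosilicon, return scrap are positive (silicomanganese, scrap grade A = 0). The silicon and nickel requirements are met with equality.
That vertex is x1 = 0.8431, x2 = 0.8.
Objective = 1.38·0.8431 + 0.23·0.8 = 1.3475.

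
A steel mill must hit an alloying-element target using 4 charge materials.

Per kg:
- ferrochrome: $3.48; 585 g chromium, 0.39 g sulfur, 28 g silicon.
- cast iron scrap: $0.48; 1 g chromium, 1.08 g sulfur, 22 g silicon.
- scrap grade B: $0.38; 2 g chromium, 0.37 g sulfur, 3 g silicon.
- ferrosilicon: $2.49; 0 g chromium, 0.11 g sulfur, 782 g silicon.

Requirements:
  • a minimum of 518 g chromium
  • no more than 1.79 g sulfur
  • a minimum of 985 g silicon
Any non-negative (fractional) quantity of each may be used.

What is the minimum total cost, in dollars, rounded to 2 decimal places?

Let x1 = kg of ferrochrome, x2 = kg of cast iron scrap, x3 = kg of scrap grade B, x4 = kg of ferrosilicon.
min 3.48x1 + 0.48x2 + 0.38x3 + 2.49x4 subject to:
  585x1 + 1x2 + 2x3 ≥ 518   (chromium)
  0.39x1 + 1.08x2 + 0.37x3 + 0.11x4 ≤ 1.79   (sulfur)
  28x1 + 22x2 + 3x3 + 782x4 ≥ 985   (silicon)
  x1, x2, x3, x4 ≥ 0.
At the optimum only ferrochrome, ferrosilicon are positive (cast iron scrap, scrap grade B = 0). The chromium and silicon requirements are met with equality.
So ferrochrome = 0.8855 kg, ferrosilicon = 1.228 kg.
Total cost: 3.48·0.8855 + 2.49·1.228 = 6.1393.

$6.14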